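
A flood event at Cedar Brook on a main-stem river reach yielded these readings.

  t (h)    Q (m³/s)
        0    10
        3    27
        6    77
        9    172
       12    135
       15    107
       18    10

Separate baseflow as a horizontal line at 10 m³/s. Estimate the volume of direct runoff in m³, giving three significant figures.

Direct-runoff ordinates (Q − Q_b): 0.0, 17.0, 67.0, 162.0, 125.0, 97.0, 0.0 m³/s.
ΣQ_DR = 468.0 m³/s.
With Δt = 3 h = 10800 s, V = ΣQ_DR · Δt = 468.0 × 10800 = 5.05 × 10^6 m³.

V ≈ 5.05 × 10^6 m³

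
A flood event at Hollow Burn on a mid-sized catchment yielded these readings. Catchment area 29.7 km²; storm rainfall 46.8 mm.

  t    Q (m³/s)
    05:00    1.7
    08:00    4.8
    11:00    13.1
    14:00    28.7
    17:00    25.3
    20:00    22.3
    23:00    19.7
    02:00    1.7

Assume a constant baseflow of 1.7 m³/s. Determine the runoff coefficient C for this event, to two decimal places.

C ≈ 0.81

ΣQ_DR = 103.7 m³/s; V = ΣQ_DR·Δt = 1.120 × 10^6 m³.
Runoff depth d = V / A = 37.71 mm.
C = d / P = 37.71 / 46.8 = 0.81.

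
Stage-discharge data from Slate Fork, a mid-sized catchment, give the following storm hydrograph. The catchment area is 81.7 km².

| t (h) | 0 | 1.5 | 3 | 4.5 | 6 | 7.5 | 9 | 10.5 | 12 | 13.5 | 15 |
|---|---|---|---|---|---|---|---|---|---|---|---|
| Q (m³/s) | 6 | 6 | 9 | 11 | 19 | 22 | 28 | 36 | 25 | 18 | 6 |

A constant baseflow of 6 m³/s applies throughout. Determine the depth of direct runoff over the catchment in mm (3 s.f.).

Direct runoff: 0.0, 0.0, 3.0, 5.0, 13.0, 16.0, 22.0, 30.0, 19.0, 12.0, 0.0 m³/s; ΣQ_DR = 120.0 m³/s.
V = ΣQ_DR · Δt = 120.0 × 5400 s = 6.480 × 10^5 m³.
Over A = 81.7 km², depth = V / A = 7.93 mm.

d ≈ 7.93 mm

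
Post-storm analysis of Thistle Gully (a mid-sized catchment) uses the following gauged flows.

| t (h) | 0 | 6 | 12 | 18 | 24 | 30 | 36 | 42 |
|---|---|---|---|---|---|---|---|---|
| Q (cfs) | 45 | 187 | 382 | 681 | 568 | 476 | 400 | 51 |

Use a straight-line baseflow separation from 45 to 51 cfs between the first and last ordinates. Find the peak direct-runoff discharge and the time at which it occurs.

Subtracting baseflow gives direct-runoff ordinates: 0.00, 141.14, 335.29, 633.43, 519.57, 426.71, 349.86, 0.00 cfs.
The maximum is 633.43 cfs, occurring at the reading for t = 18 h.

Q_p = 633.43 cfs at t = 18 h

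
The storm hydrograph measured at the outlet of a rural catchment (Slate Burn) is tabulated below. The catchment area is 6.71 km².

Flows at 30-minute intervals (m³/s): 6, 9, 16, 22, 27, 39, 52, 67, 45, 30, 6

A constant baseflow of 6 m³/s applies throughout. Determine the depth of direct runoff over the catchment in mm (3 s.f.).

d ≈ 67.9 mm

Direct runoff: 0.0, 3.0, 10.0, 16.0, 21.0, 33.0, 46.0, 61.0, 39.0, 24.0, 0.0 m³/s; ΣQ_DR = 253.0 m³/s.
V = ΣQ_DR · Δt = 253.0 × 1800 s = 4.554 × 10^5 m³.
Over A = 6.71 km², depth = V / A = 67.9 mm.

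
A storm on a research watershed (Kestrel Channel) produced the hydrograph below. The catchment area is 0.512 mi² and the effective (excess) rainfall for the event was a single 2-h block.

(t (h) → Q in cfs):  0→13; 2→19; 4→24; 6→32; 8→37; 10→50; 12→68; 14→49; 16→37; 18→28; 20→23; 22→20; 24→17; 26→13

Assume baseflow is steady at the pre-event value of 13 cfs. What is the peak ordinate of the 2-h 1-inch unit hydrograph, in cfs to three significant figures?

Direct runoff: 0.0, 6.0, 11.0, 19.0, 24.0, 37.0, 55.0, 36.0, 24.0, 15.0, 10.0, 7.0, 4.0, 0.0 cfs; ΣQ_DR = 248.0 cfs, peak = 55.0 cfs.
Runoff depth d = ΣQ_DR·Δt / A = 248.0 × 7200 / (0.512 mi²) = 1.501 in.
The 1-inch UH is the DRH scaled by (1 in)/d, so U_p = 55.0 × 1/1.501 = 36.6 cfs.

U_p ≈ 36.6 cfs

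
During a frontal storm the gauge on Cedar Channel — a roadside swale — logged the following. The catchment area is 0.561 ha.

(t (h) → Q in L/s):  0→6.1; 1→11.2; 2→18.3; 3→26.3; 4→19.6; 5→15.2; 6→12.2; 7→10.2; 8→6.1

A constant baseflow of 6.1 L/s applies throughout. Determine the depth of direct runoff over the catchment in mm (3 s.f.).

Direct runoff: 0.0, 5.1, 12.2, 20.2, 13.5, 9.1, 6.1, 4.1, 0.0 L/s; ΣQ_DR = 70.30 L/s.
V = ΣQ_DR · Δt = 70.30 × 3600 s = 2.531 × 10^5 L.
Over A = 0.561 ha, depth = V / A = 45.1 mm.

d ≈ 45.1 mm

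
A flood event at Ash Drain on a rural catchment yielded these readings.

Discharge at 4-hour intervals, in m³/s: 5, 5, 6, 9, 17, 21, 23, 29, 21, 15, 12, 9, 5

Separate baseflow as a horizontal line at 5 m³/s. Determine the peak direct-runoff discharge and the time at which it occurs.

Subtracting baseflow gives direct-runoff ordinates: 0.0, 0.0, 1.0, 4.0, 12.0, 16.0, 18.0, 24.0, 16.0, 10.0, 7.0, 4.0, 0.0 m³/s.
The maximum is 24.0 m³/s, occurring at the reading for t = 28 h.

Q_p = 24.0 m³/s at t = 28 h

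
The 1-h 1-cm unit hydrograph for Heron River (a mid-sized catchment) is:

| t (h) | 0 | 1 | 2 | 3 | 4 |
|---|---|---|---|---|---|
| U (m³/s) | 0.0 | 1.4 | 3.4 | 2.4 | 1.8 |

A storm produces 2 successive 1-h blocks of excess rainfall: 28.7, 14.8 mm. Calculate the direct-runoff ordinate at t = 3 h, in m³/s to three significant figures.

Q ≈ 11.9 m³/s

By discrete convolution, Q_j = Σ (P_i / 10 mm) · U_{j−i}.
At t = 3 h (j=3): Q = (28.7/10)·2.4 + (14.8/10)·3.4 = 11.9 m³/s.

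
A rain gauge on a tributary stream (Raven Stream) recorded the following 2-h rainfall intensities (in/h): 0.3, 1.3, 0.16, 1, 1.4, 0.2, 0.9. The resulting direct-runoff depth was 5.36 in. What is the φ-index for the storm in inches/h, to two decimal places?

Only the 4 blocks with intensity above φ contribute runoff: 1.3, 1, 1.4, 0.9 in/h.
Σ(I−φ)·Δt = d  ⇒  (1.3+1+1.4+0.9 − 4φ)·2 = 5.36
φ = (4.600 − 5.36/2) / 4 = 0.48 in/h.

φ ≈ 0.48 in/h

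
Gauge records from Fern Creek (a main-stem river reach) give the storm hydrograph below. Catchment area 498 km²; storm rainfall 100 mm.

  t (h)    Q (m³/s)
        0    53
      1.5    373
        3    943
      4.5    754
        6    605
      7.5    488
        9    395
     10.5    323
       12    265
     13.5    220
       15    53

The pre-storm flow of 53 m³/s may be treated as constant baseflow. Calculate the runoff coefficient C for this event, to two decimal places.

C ≈ 0.42

ΣQ_DR = 3889 m³/s; V = ΣQ_DR·Δt = 2.100 × 10^7 m³.
Runoff depth d = V / A = 42.17 mm.
C = d / P = 42.17 / 100 = 0.42.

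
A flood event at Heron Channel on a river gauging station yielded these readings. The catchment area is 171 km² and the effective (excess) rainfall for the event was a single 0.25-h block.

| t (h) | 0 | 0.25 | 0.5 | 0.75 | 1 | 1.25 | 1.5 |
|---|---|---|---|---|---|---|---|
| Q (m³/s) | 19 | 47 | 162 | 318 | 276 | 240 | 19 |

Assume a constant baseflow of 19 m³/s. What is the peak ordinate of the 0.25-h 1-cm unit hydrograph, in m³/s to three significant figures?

Direct runoff: 0.0, 28.0, 143.0, 299.0, 257.0, 221.0, 0.0 m³/s; ΣQ_DR = 948.0 m³/s, peak = 299.0 m³/s.
Runoff depth d = ΣQ_DR·Δt / A = 948.0 × 900 / (171 km²) = 4.989 mm.
The 1-cm UH is the DRH scaled by (10 mm)/d, so U_p = 299.0 × 10/4.989 = 599 m³/s.

U_p ≈ 599 m³/s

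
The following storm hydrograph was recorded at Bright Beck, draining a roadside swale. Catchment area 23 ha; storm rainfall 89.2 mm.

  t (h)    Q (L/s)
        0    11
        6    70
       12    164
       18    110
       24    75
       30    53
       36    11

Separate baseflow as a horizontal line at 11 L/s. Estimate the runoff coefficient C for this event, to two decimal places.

C ≈ 0.44

ΣQ_DR = 417.0 L/s; V = ΣQ_DR·Δt = 9.007 × 10^6 L.
Runoff depth d = V / A = 39.16 mm.
C = d / P = 39.16 / 89.2 = 0.44.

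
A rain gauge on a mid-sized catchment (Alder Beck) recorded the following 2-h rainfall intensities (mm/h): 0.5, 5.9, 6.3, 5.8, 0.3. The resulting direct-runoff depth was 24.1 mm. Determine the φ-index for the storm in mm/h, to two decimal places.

Only the 3 blocks with intensity above φ contribute runoff: 5.9, 6.3, 5.8 mm/h.
Σ(I−φ)·Δt = d  ⇒  (5.9+6.3+5.8 − 3φ)·2 = 24.1
φ = (18.00 − 24.1/2) / 3 = 1.98 mm/h.

φ ≈ 1.98 mm/h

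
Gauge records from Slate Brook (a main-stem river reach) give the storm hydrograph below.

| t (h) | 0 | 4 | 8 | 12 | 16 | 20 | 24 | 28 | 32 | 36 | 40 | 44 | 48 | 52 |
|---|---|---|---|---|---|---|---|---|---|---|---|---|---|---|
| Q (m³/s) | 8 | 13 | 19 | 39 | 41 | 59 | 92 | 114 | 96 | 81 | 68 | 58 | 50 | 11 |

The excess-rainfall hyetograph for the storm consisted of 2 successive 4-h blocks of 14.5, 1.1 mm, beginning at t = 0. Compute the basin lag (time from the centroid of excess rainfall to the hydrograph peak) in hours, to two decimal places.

t_L ≈ 25.72 h

Centroid of excess rainfall: t_c = Σ P_i·t̄_i / ΣP_i = 2.2821 h (block centres at 2, 6 h).
Hydrograph peak occurs at t = 28 h, so basin lag t_L = 28 − 2.2821 = 25.72 h.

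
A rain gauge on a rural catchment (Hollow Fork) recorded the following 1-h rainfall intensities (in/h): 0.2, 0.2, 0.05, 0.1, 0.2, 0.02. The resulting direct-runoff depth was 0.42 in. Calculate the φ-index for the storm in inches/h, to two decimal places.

φ ≈ 0.07 in/h

Only the 4 blocks with intensity above φ contribute runoff: 0.2, 0.2, 0.1, 0.2 in/h.
Σ(I−φ)·Δt = d  ⇒  (0.2+0.2+0.1+0.2 − 4φ)·1 = 0.42
φ = (0.7000 − 0.42/1) / 4 = 0.07 in/h.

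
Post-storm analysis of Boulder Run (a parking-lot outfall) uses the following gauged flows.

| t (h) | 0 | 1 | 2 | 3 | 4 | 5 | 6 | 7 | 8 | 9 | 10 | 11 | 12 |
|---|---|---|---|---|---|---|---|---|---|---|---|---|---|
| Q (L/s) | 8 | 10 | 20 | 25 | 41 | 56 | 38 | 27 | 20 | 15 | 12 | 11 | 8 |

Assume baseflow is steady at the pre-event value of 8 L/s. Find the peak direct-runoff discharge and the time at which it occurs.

Subtracting baseflow gives direct-runoff ordinates: 0.0, 2.0, 12.0, 17.0, 33.0, 48.0, 30.0, 19.0, 12.0, 7.0, 4.0, 3.0, 0.0 L/s.
The maximum is 48.0 L/s, occurring at the reading for t = 5 h.

Q_p = 48.0 L/s at t = 5 h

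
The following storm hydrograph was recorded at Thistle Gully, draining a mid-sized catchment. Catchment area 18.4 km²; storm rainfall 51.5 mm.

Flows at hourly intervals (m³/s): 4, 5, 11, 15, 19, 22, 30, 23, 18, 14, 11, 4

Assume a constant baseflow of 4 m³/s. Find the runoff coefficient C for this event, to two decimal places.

C ≈ 0.49

ΣQ_DR = 128.0 m³/s; V = ΣQ_DR·Δt = 4.608 × 10^5 m³.
Runoff depth d = V / A = 25.04 mm.
C = d / P = 25.04 / 51.5 = 0.49.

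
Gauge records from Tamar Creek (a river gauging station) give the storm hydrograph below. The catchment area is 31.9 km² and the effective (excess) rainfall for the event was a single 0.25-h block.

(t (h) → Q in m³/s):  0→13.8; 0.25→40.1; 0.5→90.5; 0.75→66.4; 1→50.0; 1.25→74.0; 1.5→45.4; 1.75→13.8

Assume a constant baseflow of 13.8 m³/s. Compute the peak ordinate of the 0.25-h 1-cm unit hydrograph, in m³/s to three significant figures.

Direct runoff: 0.0, 26.3, 76.7, 52.6, 36.2, 60.2, 31.6, 0.0 m³/s; ΣQ_DR = 283.6 m³/s, peak = 76.7 m³/s.
Runoff depth d = ΣQ_DR·Δt / A = 283.6 × 900 / (31.9 km²) = 8.001 mm.
The 1-cm UH is the DRH scaled by (10 mm)/d, so U_p = 76.7 × 10/8.001 = 95.9 m³/s.

U_p ≈ 95.9 m³/s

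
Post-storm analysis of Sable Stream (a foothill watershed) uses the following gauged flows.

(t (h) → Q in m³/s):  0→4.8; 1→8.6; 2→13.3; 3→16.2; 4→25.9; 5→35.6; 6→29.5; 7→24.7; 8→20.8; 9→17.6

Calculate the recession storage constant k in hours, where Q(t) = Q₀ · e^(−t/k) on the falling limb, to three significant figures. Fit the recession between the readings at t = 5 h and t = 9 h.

On the falling limb, Q drops from 35.6 to 17.6 m³/s between t = 5 h and t = 9 h (Δt = 4 h).
k = −Δt / ln(Q₂/Q₁) = −4 / ln(17.6/35.6) = 5.68 h.

k ≈ 5.68 h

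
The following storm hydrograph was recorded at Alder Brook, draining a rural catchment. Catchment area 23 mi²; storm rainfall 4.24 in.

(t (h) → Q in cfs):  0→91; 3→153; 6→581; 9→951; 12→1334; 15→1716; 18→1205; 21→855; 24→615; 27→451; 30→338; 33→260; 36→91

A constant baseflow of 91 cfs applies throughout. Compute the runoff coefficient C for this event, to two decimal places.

ΣQ_DR = 7458 cfs; V = ΣQ_DR·Δt = 8.055 × 10^7 ft³.
Runoff depth d = V / A = 1.507 in.
C = d / P = 1.507 / 4.24 = 0.36.

C ≈ 0.36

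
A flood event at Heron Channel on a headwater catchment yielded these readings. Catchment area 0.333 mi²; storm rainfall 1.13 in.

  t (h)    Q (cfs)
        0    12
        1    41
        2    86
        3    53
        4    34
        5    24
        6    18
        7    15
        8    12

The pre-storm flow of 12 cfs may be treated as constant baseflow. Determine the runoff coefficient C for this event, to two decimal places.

C ≈ 0.77

ΣQ_DR = 187.0 cfs; V = ΣQ_DR·Δt = 6.732 × 10^5 ft³.
Runoff depth d = V / A = 0.8702 in.
C = d / P = 0.8702 / 1.13 = 0.77.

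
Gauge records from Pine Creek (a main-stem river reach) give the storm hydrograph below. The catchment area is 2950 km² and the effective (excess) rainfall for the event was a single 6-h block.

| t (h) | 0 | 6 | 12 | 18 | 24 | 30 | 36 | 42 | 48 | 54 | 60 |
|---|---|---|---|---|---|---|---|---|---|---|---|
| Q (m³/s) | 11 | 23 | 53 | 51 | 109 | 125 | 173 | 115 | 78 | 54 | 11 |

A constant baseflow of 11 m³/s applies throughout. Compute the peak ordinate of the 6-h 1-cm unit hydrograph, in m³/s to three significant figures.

Direct runoff: 0.0, 12.0, 42.0, 40.0, 98.0, 114.0, 162.0, 104.0, 67.0, 43.0, 0.0 m³/s; ΣQ_DR = 682.0 m³/s, peak = 162.0 m³/s.
Runoff depth d = ΣQ_DR·Δt / A = 682.0 × 21600 / (2950 km²) = 4.994 mm.
The 1-cm UH is the DRH scaled by (10 mm)/d, so U_p = 162.0 × 10/4.994 = 324 m³/s.

U_p ≈ 324 m³/s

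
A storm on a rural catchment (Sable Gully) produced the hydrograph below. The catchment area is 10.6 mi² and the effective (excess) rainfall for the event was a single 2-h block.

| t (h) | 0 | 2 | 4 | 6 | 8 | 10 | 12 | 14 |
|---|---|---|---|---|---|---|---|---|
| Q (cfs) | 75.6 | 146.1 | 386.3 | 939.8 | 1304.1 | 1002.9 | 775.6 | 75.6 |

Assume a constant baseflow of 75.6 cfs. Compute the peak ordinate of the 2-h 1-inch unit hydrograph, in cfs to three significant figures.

U_p ≈ 1020 cfs

Direct runoff: 0.0, 70.5, 310.7, 864.2, 1228.5, 927.3, 700.0, 0.0 cfs; ΣQ_DR = 4101 cfs, peak = 1228.5 cfs.
Runoff depth d = ΣQ_DR·Δt / A = 4101 × 7200 / (10.6 mi²) = 1.199 in.
The 1-inch UH is the DRH scaled by (1 in)/d, so U_p = 1228.5 × 1/1.199 = 1020 cfs.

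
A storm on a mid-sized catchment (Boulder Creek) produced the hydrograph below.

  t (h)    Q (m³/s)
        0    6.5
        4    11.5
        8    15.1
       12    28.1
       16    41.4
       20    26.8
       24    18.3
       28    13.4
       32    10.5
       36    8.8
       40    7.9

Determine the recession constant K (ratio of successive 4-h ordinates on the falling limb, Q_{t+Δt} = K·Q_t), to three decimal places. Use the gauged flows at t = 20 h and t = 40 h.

K ≈ 0.783

Using the recession-limb readings at t = 20 h and t = 40 h: Q falls from 26.8 to 7.9 m³/s over 5 intervals.
K = (Q₂/Q₁)^(1/5) = (7.9/26.8)^(1/5) = 0.783.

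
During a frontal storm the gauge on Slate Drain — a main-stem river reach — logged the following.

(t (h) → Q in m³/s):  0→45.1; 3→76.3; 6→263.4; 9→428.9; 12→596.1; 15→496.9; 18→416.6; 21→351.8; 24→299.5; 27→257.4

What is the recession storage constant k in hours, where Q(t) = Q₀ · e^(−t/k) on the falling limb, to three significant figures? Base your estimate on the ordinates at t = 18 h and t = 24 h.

k ≈ 18.2 h

On the falling limb, Q drops from 416.6 to 299.5 m³/s between t = 18 h and t = 24 h (Δt = 6 h).
k = −Δt / ln(Q₂/Q₁) = −6 / ln(299.5/416.6) = 18.2 h.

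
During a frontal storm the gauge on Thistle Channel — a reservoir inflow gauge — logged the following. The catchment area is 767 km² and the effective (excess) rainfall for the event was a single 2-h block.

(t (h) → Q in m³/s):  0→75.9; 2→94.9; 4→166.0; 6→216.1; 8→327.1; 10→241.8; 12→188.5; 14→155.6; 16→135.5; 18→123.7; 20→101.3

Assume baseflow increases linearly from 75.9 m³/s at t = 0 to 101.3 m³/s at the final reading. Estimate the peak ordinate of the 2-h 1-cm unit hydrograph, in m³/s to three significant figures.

U_p ≈ 301 m³/s

Direct runoff: 0.00, 16.46, 85.02, 132.58, 241.04, 153.20, 97.36, 61.92, 39.28, 24.94, 0.00 m³/s; ΣQ_DR = 851.8 m³/s, peak = 241.04 m³/s.
Runoff depth d = ΣQ_DR·Δt / A = 851.8 × 7200 / (767 km²) = 7.996 mm.
The 1-cm UH is the DRH scaled by (10 mm)/d, so U_p = 241.04 × 10/7.996 = 301 m³/s.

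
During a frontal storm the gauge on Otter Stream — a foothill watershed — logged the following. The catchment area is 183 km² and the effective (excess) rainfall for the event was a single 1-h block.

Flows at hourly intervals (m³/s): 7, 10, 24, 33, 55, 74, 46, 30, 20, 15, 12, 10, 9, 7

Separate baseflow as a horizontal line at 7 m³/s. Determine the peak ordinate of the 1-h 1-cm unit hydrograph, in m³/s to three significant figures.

Direct runoff: 0.0, 3.0, 17.0, 26.0, 48.0, 67.0, 39.0, 23.0, 13.0, 8.0, 5.0, 3.0, 2.0, 0.0 m³/s; ΣQ_DR = 254.0 m³/s, peak = 67.0 m³/s.
Runoff depth d = ΣQ_DR·Δt / A = 254.0 × 3600 / (183 km²) = 4.997 mm.
The 1-cm UH is the DRH scaled by (10 mm)/d, so U_p = 67.0 × 10/4.997 = 134 m³/s.

U_p ≈ 134 m³/s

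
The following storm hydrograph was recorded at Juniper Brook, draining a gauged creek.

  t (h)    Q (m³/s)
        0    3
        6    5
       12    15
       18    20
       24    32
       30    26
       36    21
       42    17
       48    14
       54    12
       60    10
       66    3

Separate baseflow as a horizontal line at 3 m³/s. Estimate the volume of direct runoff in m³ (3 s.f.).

Direct-runoff ordinates (Q − Q_b): 0.0, 2.0, 12.0, 17.0, 29.0, 23.0, 18.0, 14.0, 11.0, 9.0, 7.0, 0.0 m³/s.
ΣQ_DR = 142.0 m³/s.
With Δt = 6 h = 21600 s, V = ΣQ_DR · Δt = 142.0 × 21600 = 3.07 × 10^6 m³.

V ≈ 3.07 × 10^6 m³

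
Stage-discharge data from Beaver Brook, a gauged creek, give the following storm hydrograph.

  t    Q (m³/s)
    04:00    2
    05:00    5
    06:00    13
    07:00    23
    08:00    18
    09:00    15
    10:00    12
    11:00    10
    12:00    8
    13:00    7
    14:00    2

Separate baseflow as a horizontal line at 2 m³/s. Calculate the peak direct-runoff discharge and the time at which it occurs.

Subtracting baseflow gives direct-runoff ordinates: 0.0, 3.0, 11.0, 21.0, 16.0, 13.0, 10.0, 8.0, 6.0, 5.0, 0.0 m³/s.
The maximum is 21.0 m³/s, occurring at the reading for t = 07:00.

Q_p = 21.0 m³/s at t = 07:00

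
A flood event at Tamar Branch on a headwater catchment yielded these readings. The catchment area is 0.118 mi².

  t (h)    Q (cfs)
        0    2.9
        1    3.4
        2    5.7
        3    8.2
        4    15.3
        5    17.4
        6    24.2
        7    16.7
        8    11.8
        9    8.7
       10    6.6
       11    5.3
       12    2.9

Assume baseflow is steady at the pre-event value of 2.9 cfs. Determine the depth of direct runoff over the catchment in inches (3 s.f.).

Direct runoff: 0.0, 0.5, 2.8, 5.3, 12.4, 14.5, 21.3, 13.8, 8.9, 5.8, 3.7, 2.4, 0.0 cfs; ΣQ_DR = 91.40 cfs.
V = ΣQ_DR · Δt = 91.40 × 3600 s = 3.290 × 10^5 ft³.
Over A = 0.118 mi², depth = V / A = 1.20 in.

d ≈ 1.20 in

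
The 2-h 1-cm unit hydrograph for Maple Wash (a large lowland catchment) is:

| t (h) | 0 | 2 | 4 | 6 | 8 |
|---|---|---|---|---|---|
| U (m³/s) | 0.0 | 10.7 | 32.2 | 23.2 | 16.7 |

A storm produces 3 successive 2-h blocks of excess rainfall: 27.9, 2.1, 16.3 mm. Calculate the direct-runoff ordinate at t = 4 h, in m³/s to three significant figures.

By discrete convolution, Q_j = Σ (P_i / 10 mm) · U_{j−i}.
At t = 4 h (j=2): Q = (27.9/10)·32.2 + (2.1/10)·10.7 + (16.3/10)·0.0 = 92.1 m³/s.

Q ≈ 92.1 m³/s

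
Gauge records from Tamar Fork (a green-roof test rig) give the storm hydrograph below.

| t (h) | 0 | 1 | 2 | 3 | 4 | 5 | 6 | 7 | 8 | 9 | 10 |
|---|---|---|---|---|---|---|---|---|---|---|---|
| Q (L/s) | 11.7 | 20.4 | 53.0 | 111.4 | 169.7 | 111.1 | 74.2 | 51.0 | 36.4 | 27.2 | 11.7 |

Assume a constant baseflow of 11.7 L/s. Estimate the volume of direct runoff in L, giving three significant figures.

V ≈ 1.98 × 10^6 L

Direct-runoff ordinates (Q − Q_b): 0.0, 8.7, 41.3, 99.7, 158.0, 99.4, 62.5, 39.3, 24.7, 15.5, 0.0 L/s.
ΣQ_DR = 549.1 L/s.
With Δt = 1 h = 3600 s, V = ΣQ_DR · Δt = 549.1 × 3600 = 1.98 × 10^6 L.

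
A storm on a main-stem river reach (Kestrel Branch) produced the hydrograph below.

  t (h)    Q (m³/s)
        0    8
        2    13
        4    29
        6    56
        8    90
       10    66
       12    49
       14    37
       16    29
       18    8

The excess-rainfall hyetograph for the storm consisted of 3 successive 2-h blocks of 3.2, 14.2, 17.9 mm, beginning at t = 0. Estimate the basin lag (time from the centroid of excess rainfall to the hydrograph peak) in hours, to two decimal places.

Centroid of excess rainfall: t_c = Σ P_i·t̄_i / ΣP_i = 3.8329 h (block centres at 1, 3, 5 h).
Hydrograph peak occurs at t = 8 h, so basin lag t_L = 8 − 3.8329 = 4.17 h.

t_L ≈ 4.17 h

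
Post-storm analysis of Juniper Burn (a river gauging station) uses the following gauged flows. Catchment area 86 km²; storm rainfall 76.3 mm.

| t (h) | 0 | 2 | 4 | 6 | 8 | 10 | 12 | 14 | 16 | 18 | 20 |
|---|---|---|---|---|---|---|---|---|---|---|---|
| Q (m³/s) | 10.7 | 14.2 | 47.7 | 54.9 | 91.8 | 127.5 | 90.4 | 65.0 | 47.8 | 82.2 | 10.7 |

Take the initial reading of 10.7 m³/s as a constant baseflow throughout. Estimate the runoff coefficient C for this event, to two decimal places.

ΣQ_DR = 525.2 m³/s; V = ΣQ_DR·Δt = 3.781 × 10^6 m³.
Runoff depth d = V / A = 43.97 mm.
C = d / P = 43.97 / 76.3 = 0.58.

C ≈ 0.58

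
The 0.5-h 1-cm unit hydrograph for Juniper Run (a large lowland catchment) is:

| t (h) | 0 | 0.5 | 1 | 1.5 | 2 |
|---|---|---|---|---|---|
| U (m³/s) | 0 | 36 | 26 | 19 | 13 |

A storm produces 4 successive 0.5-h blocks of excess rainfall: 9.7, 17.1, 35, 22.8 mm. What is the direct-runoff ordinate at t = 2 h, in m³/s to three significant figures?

Q ≈ 218 m³/s

By discrete convolution, Q_j = Σ (P_i / 10 mm) · U_{j−i}.
At t = 2 h (j=4): Q = (9.7/10)·13 + (17.1/10)·19 + (35/10)·26 + (22.8/10)·36 = 218 m³/s.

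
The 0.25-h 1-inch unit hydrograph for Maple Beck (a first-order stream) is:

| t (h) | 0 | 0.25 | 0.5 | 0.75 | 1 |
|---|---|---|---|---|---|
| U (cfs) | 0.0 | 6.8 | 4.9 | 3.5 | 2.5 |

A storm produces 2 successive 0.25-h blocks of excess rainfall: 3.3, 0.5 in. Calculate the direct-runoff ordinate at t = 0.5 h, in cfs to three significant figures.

Q ≈ 19.6 cfs

By discrete convolution, Q_j = Σ (P_i / 1 in) · U_{j−i}.
At t = 0.5 h (j=2): Q = (3.3/1)·4.9 + (0.5/1)·6.8 = 19.6 cfs.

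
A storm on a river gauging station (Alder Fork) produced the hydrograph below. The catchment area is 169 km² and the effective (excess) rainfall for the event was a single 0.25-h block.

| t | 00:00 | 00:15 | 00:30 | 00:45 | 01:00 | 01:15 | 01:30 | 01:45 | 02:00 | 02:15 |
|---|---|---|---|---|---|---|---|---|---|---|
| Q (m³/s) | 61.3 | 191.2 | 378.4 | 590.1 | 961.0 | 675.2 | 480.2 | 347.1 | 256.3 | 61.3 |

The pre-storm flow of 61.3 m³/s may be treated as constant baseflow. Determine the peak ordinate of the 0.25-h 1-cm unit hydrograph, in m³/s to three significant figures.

Direct runoff: 0.0, 129.9, 317.1, 528.8, 899.7, 613.9, 418.9, 285.8, 195.0, 0.0 m³/s; ΣQ_DR = 3389 m³/s, peak = 899.7 m³/s.
Runoff depth d = ΣQ_DR·Δt / A = 3389 × 900 / (169 km²) = 18.05 mm.
The 1-cm UH is the DRH scaled by (10 mm)/d, so U_p = 899.7 × 10/18.05 = 498 m³/s.

U_p ≈ 498 m³/s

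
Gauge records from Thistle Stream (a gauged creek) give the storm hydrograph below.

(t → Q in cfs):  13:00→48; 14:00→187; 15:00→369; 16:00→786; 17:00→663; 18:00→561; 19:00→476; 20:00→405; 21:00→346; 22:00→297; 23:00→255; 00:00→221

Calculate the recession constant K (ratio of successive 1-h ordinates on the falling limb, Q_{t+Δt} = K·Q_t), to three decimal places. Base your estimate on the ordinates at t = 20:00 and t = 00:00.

Using the recession-limb readings at t = 20:00 and t = 00:00: Q falls from 405 to 221 cfs over 4 intervals.
K = (Q₂/Q₁)^(1/4) = (221/405)^(1/4) = 0.859.

K ≈ 0.859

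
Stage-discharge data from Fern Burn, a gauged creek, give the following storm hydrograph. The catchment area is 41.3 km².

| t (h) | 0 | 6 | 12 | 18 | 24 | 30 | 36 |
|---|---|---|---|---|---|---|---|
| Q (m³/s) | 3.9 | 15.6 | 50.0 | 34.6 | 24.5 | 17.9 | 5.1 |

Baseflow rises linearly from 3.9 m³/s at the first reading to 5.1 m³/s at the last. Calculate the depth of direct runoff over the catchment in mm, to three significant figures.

Direct runoff: 0.00, 11.50, 45.70, 30.10, 19.80, 13.00, 0.00 m³/s; ΣQ_DR = 120.1 m³/s.
V = ΣQ_DR · Δt = 120.1 × 21600 s = 2.594 × 10^6 m³.
Over A = 41.3 km², depth = V / A = 62.8 mm.

d ≈ 62.8 mm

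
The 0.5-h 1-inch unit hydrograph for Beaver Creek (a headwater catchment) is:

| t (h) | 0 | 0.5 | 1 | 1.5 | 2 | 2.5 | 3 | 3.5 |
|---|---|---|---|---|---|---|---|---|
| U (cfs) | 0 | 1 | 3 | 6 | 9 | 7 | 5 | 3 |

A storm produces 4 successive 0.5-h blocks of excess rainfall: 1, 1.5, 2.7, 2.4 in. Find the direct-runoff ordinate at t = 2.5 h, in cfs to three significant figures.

By discrete convolution, Q_j = Σ (P_i / 1 in) · U_{j−i}.
At t = 2.5 h (j=5): Q = (1/1)·7 + (1.5/1)·9 + (2.7/1)·6 + (2.4/1)·3 = 43.9 cfs.

Q ≈ 43.9 cfs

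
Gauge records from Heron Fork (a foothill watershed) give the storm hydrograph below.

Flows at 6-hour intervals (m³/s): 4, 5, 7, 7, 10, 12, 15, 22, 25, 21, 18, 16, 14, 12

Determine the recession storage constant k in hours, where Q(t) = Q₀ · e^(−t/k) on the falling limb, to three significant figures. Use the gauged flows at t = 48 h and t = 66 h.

On the falling limb, Q drops from 25 to 16 m³/s between t = 48 h and t = 66 h (Δt = 18 h).
k = −Δt / ln(Q₂/Q₁) = −18 / ln(16/25) = 40.3 h.

k ≈ 40.3 h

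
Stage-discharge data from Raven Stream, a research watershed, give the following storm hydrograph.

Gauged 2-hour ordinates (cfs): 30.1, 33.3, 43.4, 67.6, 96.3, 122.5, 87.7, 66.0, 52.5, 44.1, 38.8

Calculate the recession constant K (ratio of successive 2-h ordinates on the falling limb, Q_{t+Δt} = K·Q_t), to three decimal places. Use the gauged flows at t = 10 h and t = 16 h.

Using the recession-limb readings at t = 10 h and t = 16 h: Q falls from 122.5 to 52.5 cfs over 3 intervals.
K = (Q₂/Q₁)^(1/3) = (52.5/122.5)^(1/3) = 0.754.

K ≈ 0.754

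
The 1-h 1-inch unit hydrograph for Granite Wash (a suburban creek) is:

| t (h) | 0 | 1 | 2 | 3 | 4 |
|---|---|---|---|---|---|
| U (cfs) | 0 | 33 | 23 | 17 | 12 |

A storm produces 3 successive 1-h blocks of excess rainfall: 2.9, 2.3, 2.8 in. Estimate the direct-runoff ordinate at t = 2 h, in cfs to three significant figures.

Q ≈ 143 cfs

By discrete convolution, Q_j = Σ (P_i / 1 in) · U_{j−i}.
At t = 2 h (j=2): Q = (2.9/1)·23 + (2.3/1)·33 + (2.8/1)·0 = 143 cfs.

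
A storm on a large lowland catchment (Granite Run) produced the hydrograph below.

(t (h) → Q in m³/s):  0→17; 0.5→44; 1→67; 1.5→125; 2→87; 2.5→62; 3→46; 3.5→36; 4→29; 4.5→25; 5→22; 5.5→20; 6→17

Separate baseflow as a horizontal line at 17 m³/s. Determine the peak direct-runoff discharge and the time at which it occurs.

Subtracting baseflow gives direct-runoff ordinates: 0.0, 27.0, 50.0, 108.0, 70.0, 45.0, 29.0, 19.0, 12.0, 8.0, 5.0, 3.0, 0.0 m³/s.
The maximum is 108.0 m³/s, occurring at the reading for t = 1.5 h.

Q_p = 108.0 m³/s at t = 1.5 h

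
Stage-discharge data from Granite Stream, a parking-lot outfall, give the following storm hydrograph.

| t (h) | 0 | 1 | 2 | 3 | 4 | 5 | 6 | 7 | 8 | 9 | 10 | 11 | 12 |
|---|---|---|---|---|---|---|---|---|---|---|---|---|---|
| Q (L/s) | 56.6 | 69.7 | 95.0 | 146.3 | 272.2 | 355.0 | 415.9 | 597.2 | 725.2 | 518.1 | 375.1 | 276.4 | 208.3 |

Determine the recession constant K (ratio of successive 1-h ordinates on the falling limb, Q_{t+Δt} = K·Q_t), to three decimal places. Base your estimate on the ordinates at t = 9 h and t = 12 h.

Using the recession-limb readings at t = 9 h and t = 12 h: Q falls from 518.1 to 208.3 L/s over 3 intervals.
K = (Q₂/Q₁)^(1/3) = (208.3/518.1)^(1/3) = 0.738.

K ≈ 0.738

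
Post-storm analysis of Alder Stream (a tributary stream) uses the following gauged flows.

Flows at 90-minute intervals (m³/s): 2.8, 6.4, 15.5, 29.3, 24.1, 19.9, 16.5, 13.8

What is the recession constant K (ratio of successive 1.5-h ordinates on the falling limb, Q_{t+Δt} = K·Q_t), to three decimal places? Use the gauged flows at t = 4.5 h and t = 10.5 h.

K ≈ 0.828

Using the recession-limb readings at t = 4.5 h and t = 10.5 h: Q falls from 29.3 to 13.8 m³/s over 4 intervals.
K = (Q₂/Q₁)^(1/4) = (13.8/29.3)^(1/4) = 0.828.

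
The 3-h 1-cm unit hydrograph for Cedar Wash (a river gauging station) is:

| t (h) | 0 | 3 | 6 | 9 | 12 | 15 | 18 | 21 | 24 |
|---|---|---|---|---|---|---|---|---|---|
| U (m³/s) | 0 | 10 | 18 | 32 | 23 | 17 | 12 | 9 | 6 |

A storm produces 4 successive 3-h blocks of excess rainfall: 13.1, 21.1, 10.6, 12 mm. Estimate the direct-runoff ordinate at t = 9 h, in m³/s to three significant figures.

By discrete convolution, Q_j = Σ (P_i / 10 mm) · U_{j−i}.
At t = 9 h (j=3): Q = (13.1/10)·32 + (21.1/10)·18 + (10.6/10)·10 + (12/10)·0 = 90.5 m³/s.

Q ≈ 90.5 m³/s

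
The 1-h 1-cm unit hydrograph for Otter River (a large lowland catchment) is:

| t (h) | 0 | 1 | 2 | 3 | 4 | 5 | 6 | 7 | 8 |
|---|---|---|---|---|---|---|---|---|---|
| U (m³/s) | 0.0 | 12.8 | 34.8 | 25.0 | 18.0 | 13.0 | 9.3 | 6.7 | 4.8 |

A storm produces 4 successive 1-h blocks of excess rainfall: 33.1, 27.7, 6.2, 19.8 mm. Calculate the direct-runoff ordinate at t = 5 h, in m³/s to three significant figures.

Q ≈ 177 m³/s

By discrete convolution, Q_j = Σ (P_i / 10 mm) · U_{j−i}.
At t = 5 h (j=5): Q = (33.1/10)·13.0 + (27.7/10)·18.0 + (6.2/10)·25.0 + (19.8/10)·34.8 = 177 m³/s.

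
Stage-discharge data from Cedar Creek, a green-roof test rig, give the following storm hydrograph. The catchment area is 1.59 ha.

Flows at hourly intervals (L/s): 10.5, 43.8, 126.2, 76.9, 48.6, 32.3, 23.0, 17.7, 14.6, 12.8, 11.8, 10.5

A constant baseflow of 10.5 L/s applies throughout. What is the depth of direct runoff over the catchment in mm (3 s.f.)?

d ≈ 68.5 mm

Direct runoff: 0.0, 33.3, 115.7, 66.4, 38.1, 21.8, 12.5, 7.2, 4.1, 2.3, 1.3, 0.0 L/s; ΣQ_DR = 302.7 L/s.
V = ΣQ_DR · Δt = 302.7 × 3600 s = 1.090 × 10^6 L.
Over A = 1.59 ha, depth = V / A = 68.5 mm.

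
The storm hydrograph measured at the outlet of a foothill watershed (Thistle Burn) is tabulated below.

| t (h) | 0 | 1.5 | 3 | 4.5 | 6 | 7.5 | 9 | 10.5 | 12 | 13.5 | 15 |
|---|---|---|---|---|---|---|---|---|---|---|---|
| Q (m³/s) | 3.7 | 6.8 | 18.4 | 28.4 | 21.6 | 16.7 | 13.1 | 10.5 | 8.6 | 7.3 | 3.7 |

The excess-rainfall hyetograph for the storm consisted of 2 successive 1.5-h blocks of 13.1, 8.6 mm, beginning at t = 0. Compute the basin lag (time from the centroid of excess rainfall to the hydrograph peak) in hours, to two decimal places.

Centroid of excess rainfall: t_c = Σ P_i·t̄_i / ΣP_i = 1.3445 h (block centres at 0.75, 2.25 h).
Hydrograph peak occurs at t = 4.5 h, so basin lag t_L = 4.5 − 1.3445 = 3.16 h.

t_L ≈ 3.16 h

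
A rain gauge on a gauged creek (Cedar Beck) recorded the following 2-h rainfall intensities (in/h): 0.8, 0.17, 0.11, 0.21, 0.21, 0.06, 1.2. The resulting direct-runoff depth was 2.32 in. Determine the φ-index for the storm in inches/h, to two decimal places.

φ ≈ 0.42 in/h

Only the 2 blocks with intensity above φ contribute runoff: 0.8, 1.2 in/h.
Σ(I−φ)·Δt = d  ⇒  (0.8+1.2 − 2φ)·2 = 2.32
φ = (2.000 − 2.32/2) / 2 = 0.42 in/h.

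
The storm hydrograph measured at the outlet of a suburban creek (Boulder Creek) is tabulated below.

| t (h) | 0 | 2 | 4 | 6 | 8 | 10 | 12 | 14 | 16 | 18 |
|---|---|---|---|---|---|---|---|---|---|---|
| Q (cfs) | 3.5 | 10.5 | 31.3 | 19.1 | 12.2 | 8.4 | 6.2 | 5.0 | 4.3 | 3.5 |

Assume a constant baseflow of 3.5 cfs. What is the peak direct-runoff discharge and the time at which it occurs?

Subtracting baseflow gives direct-runoff ordinates: 0.0, 7.0, 27.8, 15.6, 8.7, 4.9, 2.7, 1.5, 0.8, 0.0 cfs.
The maximum is 27.8 cfs, occurring at the reading for t = 4 h.

Q_p = 27.8 cfs at t = 4 h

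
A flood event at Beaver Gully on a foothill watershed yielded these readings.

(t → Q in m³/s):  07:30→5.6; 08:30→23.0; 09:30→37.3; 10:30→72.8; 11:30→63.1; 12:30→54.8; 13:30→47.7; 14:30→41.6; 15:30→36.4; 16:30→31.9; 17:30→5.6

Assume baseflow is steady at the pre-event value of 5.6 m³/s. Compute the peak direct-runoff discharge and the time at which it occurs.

Q_p = 67.2 m³/s at t = 10:30

Subtracting baseflow gives direct-runoff ordinates: 0.0, 17.4, 31.7, 67.2, 57.5, 49.2, 42.1, 36.0, 30.8, 26.3, 0.0 m³/s.
The maximum is 67.2 m³/s, occurring at the reading for t = 10:30.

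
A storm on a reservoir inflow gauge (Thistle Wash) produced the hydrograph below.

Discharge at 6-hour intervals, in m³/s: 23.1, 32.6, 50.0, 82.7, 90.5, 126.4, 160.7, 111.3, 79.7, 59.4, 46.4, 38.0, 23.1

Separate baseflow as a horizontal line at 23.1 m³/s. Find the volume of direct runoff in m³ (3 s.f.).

Direct-runoff ordinates (Q − Q_b): 0.0, 9.5, 26.9, 59.6, 67.4, 103.3, 137.6, 88.2, 56.6, 36.3, 23.3, 14.9, 0.0 m³/s.
ΣQ_DR = 623.6 m³/s.
With Δt = 6 h = 21600 s, V = ΣQ_DR · Δt = 623.6 × 21600 = 1.35 × 10^7 m³.

V ≈ 1.35 × 10^7 m³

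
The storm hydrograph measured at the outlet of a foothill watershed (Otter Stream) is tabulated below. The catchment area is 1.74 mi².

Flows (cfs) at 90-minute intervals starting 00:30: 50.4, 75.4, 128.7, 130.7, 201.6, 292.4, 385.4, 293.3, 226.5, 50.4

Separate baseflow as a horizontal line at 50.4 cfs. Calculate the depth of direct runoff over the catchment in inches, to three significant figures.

Direct runoff: 0.0, 25.0, 78.3, 80.3, 151.2, 242.0, 335.0, 242.9, 176.1, 0.0 cfs; ΣQ_DR = 1331 cfs.
V = ΣQ_DR · Δt = 1331 × 5400 s = 7.186 × 10^6 ft³.
Over A = 1.74 mi², depth = V / A = 1.78 in.

d ≈ 1.78 in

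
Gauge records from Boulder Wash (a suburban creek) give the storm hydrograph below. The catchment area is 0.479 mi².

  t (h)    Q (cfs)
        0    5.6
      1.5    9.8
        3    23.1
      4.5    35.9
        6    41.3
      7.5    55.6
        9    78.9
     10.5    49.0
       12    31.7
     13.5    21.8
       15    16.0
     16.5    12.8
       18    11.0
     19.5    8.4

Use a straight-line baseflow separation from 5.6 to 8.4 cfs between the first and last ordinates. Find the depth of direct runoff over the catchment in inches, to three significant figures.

Direct runoff: 0.00, 3.98, 17.07, 29.65, 34.84, 48.92, 72.01, 41.89, 24.38, 14.26, 8.25, 4.83, 2.82, 0.00 cfs; ΣQ_DR = 302.9 cfs.
V = ΣQ_DR · Δt = 302.9 × 5400 s = 1.636 × 10^6 ft³.
Over A = 0.479 mi², depth = V / A = 1.47 in.

d ≈ 1.47 in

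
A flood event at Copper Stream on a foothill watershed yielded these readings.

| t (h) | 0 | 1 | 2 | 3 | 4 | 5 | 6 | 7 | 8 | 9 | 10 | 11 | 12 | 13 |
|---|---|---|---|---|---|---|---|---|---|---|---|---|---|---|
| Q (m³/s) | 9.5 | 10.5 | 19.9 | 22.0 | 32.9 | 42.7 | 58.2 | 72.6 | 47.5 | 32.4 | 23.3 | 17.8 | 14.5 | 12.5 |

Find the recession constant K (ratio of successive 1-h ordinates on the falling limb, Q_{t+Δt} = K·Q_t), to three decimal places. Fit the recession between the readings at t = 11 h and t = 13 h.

K ≈ 0.838

Using the recession-limb readings at t = 11 h and t = 13 h: Q falls from 17.8 to 12.5 m³/s over 2 intervals.
K = (Q₂/Q₁)^(1/2) = (12.5/17.8)^(1/2) = 0.838.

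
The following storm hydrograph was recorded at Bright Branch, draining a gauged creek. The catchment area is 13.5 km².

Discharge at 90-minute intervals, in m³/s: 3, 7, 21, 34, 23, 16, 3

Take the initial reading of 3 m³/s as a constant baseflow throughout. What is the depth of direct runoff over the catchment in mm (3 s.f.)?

Direct runoff: 0.0, 4.0, 18.0, 31.0, 20.0, 13.0, 0.0 m³/s; ΣQ_DR = 86.00 m³/s.
V = ΣQ_DR · Δt = 86.00 × 5400 s = 4.644 × 10^5 m³.
Over A = 13.5 km², depth = V / A = 34.4 mm.

d ≈ 34.4 mm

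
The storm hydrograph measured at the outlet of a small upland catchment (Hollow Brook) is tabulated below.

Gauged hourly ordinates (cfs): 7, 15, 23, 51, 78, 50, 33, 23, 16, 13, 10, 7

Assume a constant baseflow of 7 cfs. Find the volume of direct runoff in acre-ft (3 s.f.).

V ≈ 20.0 acre-ft

Direct-runoff ordinates (Q − Q_b): 0.0, 8.0, 16.0, 44.0, 71.0, 43.0, 26.0, 16.0, 9.0, 6.0, 3.0, 0.0 cfs.
ΣQ_DR = 242.0 cfs.
With Δt = 1 h = 3600 s, V = ΣQ_DR · Δt = 242.0 × 3600 = 8.71 × 10^5 ft³ = 20.0 acre-ft.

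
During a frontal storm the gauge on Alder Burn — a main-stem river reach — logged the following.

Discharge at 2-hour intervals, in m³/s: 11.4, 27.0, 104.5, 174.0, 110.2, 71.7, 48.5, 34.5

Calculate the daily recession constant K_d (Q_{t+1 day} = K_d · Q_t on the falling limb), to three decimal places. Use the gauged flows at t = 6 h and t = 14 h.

K_d ≈ 0.008

Between t = 6 h and t = 14 h the flow falls from 174.0 to 34.5 m³/s over 4×2 h = 8 h.
Per-interval ratio K = (34.5/174.0)^(1/4) = 0.6673; K_d = K^(24/2) = 0.008.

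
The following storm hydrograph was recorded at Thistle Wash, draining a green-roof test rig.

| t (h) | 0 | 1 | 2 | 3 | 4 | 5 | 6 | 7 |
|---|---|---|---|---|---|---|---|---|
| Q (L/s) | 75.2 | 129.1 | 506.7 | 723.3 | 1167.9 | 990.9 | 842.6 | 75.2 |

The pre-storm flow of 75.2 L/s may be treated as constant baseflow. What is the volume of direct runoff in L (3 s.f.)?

V ≈ 1.41 × 10^7 L

Direct-runoff ordinates (Q − Q_b): 0.0, 53.9, 431.5, 648.1, 1092.7, 915.7, 767.4, 0.0 L/s.
ΣQ_DR = 3909 L/s.
With Δt = 1 h = 3600 s, V = ΣQ_DR · Δt = 3909 × 3600 = 1.41 × 10^7 L.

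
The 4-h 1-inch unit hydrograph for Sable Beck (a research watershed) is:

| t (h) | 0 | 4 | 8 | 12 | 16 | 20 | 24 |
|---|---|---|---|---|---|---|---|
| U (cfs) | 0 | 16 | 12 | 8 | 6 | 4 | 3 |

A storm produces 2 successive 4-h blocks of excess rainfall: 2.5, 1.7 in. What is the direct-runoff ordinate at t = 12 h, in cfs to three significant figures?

Q ≈ 40.4 cfs

By discrete convolution, Q_j = Σ (P_i / 1 in) · U_{j−i}.
At t = 12 h (j=3): Q = (2.5/1)·8 + (1.7/1)·12 = 40.4 cfs.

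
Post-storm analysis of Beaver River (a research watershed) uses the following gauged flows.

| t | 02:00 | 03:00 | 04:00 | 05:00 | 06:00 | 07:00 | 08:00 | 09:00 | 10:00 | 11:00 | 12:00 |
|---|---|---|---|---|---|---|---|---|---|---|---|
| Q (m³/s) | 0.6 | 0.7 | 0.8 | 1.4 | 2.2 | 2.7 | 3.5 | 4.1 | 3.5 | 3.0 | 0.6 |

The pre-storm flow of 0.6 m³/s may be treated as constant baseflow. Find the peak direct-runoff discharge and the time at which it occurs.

Q_p = 3.5 m³/s at t = 09:00

Subtracting baseflow gives direct-runoff ordinates: 0.0, 0.1, 0.2, 0.8, 1.6, 2.1, 2.9, 3.5, 2.9, 2.4, 0.0 m³/s.
The maximum is 3.5 m³/s, occurring at the reading for t = 09:00.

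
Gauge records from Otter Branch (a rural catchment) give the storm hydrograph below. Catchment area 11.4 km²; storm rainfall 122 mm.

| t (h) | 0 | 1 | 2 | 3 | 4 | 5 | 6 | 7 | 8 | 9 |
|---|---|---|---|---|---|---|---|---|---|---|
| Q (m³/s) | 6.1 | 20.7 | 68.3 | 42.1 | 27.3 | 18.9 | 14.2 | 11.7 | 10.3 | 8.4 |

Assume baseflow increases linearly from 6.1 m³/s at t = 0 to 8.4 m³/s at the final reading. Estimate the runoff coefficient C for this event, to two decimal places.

C ≈ 0.40

ΣQ_DR = 155.5 m³/s; V = ΣQ_DR·Δt = 5.598 × 10^5 m³.
Runoff depth d = V / A = 49.11 mm.
C = d / P = 49.11 / 122 = 0.40.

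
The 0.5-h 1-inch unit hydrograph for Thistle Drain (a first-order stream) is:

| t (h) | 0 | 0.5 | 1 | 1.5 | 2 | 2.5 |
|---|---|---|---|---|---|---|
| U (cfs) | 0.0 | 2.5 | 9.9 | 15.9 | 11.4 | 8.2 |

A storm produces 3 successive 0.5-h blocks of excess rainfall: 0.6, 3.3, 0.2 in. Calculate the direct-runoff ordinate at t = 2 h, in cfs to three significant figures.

By discrete convolution, Q_j = Σ (P_i / 1 in) · U_{j−i}.
At t = 2 h (j=4): Q = (0.6/1)·11.4 + (3.3/1)·15.9 + (0.2/1)·9.9 = 61.3 cfs.

Q ≈ 61.3 cfs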